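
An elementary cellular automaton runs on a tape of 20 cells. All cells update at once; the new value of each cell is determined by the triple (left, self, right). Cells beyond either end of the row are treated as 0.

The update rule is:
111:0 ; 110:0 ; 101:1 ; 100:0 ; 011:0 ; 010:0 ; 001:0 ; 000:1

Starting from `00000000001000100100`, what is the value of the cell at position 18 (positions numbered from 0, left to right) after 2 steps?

11111111100010000001
00000000001000111100
position 18 holds 0

0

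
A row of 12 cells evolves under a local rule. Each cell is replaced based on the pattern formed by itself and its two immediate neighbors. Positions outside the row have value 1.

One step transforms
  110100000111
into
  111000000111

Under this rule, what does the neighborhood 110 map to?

1

At position 1 the neighborhood is 110; the next row has 1 there.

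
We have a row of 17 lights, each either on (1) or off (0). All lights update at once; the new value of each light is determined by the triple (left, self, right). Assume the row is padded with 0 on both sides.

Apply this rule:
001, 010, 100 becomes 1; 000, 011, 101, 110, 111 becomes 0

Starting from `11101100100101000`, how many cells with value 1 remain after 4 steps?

3

00000011111101100
00000100000000010
00001110000000111
00010001000001000
count of 1: 3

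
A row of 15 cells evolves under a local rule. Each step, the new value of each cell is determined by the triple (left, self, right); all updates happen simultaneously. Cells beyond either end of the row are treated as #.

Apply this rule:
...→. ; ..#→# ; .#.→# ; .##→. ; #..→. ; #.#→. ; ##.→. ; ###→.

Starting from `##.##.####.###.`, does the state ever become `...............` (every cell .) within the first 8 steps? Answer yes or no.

...............
all cells are . at step 1

yes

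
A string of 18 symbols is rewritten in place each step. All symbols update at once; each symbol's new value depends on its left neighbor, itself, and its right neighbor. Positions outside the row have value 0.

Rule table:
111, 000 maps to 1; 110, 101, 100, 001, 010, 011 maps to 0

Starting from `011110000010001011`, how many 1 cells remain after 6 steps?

001100111000100000
100000010010001111
001111000000100110
100110011110000000
000000001100111111
111111100000011110
count of 1: 11

11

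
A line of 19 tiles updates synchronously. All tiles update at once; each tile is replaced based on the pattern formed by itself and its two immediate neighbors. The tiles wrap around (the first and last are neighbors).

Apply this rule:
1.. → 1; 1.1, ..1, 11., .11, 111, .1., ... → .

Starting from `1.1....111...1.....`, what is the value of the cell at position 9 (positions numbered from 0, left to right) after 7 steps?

...1......1...1....
....1......1...1...
.....1......1...1..
......1......1...1.
.......1......1...1
1.......1......1...
.1.......1......1..
position 9 holds 1

1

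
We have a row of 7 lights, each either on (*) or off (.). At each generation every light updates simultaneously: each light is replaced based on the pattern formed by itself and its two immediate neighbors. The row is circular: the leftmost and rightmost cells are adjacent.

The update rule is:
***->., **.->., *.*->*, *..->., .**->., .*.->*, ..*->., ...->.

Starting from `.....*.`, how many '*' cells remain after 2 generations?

.....*.  (fixed point — unchanged through generation 2)
count of *: 1

1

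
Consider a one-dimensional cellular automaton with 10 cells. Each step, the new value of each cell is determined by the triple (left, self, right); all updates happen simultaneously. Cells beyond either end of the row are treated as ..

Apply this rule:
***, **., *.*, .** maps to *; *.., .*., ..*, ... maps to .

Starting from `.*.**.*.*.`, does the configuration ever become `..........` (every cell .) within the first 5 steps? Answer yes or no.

no

step 1: ..****.*..
step 2: ..*****...
step 3: ..*****...  (fixed point — unchanged through step 5)
step 5 is ..*****..., still not uniform .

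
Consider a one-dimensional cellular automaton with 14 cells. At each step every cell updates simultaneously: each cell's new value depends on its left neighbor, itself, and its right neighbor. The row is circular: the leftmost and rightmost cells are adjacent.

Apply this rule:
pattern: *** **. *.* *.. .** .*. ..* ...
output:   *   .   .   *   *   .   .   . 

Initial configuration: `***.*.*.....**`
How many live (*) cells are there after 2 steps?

step 1: **.....*....**
step 2: *.*.....*...**
count of *: 5

5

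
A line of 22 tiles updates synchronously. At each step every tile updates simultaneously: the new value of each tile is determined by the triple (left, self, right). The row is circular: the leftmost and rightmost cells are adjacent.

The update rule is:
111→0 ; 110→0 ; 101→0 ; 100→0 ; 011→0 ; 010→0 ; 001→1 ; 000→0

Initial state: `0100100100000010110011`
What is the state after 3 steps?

0100100000010000010000

step 1: 0001001000000100000100
step 2: 0010010000001000001000
step 3: 0100100000010000010000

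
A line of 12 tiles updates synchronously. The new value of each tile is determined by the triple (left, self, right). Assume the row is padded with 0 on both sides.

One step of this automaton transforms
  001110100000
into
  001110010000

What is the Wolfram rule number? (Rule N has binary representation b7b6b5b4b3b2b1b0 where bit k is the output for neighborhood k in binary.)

216

position 3: 111 → 1  (bit 7 = 1)
position 4: 110 → 1  (bit 6 = 1)
position 5: 101 → 0  (bit 5 = 0)
position 7: 100 → 1  (bit 4 = 1)
position 2: 011 → 1  (bit 3 = 1)
position 6: 010 → 0  (bit 2 = 0)
position 1: 001 → 0  (bit 1 = 0)
position 0: 000 → 0  (bit 0 = 0)
bits b7..b0 = 11011000 = 216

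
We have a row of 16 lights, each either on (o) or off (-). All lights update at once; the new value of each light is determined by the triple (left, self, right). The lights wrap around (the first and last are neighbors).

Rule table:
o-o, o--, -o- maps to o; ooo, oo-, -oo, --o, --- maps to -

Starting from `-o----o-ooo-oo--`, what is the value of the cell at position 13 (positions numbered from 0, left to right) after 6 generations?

-oo---oo---o--o-
---o----o--oo-oo
o--oo---oo---o--
oo---o----o--oo-
--o--oo---oo---o
o-oo---o----o--o
position 13 holds -

-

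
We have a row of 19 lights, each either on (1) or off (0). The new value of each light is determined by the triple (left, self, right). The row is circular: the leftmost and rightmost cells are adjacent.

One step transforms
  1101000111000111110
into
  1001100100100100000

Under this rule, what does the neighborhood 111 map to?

At position 8 the neighborhood is 111; the next row has 0 there.

0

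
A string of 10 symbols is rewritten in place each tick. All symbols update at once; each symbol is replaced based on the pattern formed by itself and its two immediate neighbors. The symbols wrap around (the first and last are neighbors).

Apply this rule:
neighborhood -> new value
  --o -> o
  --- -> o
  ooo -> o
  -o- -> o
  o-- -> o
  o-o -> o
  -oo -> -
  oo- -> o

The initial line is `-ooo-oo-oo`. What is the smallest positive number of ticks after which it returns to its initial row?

o-ooo-oo-o
oo-ooo-oo-
-oo-ooo-oo
o-oo-ooo-o
oo-oo-ooo-
-oo-oo-ooo
o-oo-oo-oo
oo-oo-oo-o
ooo-oo-oo-
-ooo-oo-oo

10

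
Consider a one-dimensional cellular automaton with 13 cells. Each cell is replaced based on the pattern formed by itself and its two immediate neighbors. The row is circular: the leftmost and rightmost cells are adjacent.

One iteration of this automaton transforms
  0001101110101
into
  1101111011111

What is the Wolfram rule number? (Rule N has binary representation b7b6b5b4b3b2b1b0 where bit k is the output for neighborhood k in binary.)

125

position 7: 111 → 0  (bit 7 = 0)
position 4: 110 → 1  (bit 6 = 1)
position 5: 101 → 1  (bit 5 = 1)
position 0: 100 → 1  (bit 4 = 1)
position 3: 011 → 1  (bit 3 = 1)
position 10: 010 → 1  (bit 2 = 1)
position 2: 001 → 0  (bit 1 = 0)
position 1: 000 → 1  (bit 0 = 1)
bits b7..b0 = 01111101 = 125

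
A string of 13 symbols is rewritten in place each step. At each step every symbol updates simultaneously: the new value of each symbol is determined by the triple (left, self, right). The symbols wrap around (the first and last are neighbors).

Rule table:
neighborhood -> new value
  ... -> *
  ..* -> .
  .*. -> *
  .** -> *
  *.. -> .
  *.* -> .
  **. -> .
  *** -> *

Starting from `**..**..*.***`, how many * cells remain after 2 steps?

*...*...*.***
..*.*.*.*.***
count of *: 7

7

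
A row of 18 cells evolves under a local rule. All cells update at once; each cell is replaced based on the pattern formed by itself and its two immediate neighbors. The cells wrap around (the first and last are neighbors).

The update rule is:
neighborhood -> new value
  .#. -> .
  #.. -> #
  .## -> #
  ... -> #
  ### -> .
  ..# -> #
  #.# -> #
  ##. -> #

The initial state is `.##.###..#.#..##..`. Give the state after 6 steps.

#####.###.#.######
....###.##.##.....
#####.############
....###...........
#####.############  (repeats step 3; period 2)
step 6: ....###...........

....###...........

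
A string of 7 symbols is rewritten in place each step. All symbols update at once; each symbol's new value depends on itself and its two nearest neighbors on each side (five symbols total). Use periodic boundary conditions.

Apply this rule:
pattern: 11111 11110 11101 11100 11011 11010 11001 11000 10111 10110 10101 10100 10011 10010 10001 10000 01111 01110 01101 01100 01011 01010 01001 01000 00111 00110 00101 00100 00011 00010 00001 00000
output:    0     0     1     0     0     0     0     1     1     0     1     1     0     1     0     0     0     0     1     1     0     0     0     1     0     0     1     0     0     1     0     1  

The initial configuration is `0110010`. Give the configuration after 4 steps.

step 1: 0010100
step 2: 0110110
step 3: 0010010
step 4: 0100101

0100101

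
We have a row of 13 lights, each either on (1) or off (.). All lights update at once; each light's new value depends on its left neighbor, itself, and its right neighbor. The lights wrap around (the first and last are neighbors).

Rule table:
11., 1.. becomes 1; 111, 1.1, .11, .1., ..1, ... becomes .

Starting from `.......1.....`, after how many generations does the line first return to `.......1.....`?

generation 1: ........1....
generation 2: .........1...
generation 3: ..........1..
generation 4: ...........1.
generation 5: ............1
generation 6: 1............
generation 7: .1...........
generation 8: ..1..........
generation 9: ...1.........
generation 10: ....1........
generation 11: .....1.......
generation 12: ......1......
generation 13: .......1.....

13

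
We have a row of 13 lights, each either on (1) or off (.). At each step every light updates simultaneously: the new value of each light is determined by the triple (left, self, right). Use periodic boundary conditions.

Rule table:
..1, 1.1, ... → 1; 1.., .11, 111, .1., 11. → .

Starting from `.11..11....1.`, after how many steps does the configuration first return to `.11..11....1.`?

1...1...111..
..11..11....1
.1...1...111.
1..11..11....
..1...1...111
.1..11..11...
1..1...1...11
..1..11..11..
11..1...1...1
...1..11..11.
111..1...1...
....1..11..11
.111..1...1..
1....1..11..1
..111..1...1.
11....1..11..
...111..1...1
.11....1..11.
1...111..1...
..11....1..11
.1...111..1..
1..11....1..1
..1...111..1.
11..11....1..
...1...111..1
.11..11....1.

26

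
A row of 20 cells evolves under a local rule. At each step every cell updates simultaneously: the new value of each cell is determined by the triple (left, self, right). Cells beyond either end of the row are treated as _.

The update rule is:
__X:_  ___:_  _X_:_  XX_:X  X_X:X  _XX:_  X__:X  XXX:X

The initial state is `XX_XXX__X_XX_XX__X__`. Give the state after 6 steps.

______XX_XXX__X_XX_X

_XX_XXX__X_XX_XX__X_
__XX_XXX__X_XX_XX__X
___XX_XXX__X_XX_XX__
____XX_XXX__X_XX_XX_
_____XX_XXX__X_XX_XX
______XX_XXX__X_XX_X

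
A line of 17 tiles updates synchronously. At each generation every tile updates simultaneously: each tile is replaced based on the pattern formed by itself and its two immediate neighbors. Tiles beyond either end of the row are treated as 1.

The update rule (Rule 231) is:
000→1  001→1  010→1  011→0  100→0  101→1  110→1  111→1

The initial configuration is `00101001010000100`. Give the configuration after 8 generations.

11111110111101111

generation 1: 01111011110111101
generation 2: 10111101111011110
generation 3: 11011110111101111
generation 4: 11101111011110111
generation 5: 11110111101111011
generation 6: 11111011110111101
generation 7: 11111101111011110
generation 8: 11111110111101111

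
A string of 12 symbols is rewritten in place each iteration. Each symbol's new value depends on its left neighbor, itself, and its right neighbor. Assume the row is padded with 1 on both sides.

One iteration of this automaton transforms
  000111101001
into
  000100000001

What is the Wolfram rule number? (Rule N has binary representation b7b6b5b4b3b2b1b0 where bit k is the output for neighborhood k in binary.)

position 4: 111 → 0  (bit 7 = 0)
position 6: 110 → 0  (bit 6 = 0)
position 7: 101 → 0  (bit 5 = 0)
position 0: 100 → 0  (bit 4 = 0)
position 3: 011 → 1  (bit 3 = 1)
position 8: 010 → 0  (bit 2 = 0)
position 2: 001 → 0  (bit 1 = 0)
position 1: 000 → 0  (bit 0 = 0)
bits b7..b0 = 00001000 = 8

8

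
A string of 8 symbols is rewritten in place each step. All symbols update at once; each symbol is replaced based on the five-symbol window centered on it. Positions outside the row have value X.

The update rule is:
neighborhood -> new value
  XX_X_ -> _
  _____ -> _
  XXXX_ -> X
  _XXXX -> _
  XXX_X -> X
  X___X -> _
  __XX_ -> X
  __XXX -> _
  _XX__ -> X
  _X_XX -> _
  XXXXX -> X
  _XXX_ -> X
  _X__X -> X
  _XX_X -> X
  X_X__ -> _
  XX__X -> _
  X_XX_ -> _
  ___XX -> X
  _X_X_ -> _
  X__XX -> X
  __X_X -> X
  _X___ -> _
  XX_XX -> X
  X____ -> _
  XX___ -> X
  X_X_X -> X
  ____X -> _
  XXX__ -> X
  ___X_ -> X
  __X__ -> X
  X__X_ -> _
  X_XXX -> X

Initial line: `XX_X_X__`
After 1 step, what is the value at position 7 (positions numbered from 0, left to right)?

step 1: XX_X__XX
position 7 holds X

X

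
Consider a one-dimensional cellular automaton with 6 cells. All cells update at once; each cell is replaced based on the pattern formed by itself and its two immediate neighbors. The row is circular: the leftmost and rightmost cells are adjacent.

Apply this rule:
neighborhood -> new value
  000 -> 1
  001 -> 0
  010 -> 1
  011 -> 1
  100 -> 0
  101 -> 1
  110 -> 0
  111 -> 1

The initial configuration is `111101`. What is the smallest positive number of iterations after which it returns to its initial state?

111011
110111
101111
011111
111110
111101

6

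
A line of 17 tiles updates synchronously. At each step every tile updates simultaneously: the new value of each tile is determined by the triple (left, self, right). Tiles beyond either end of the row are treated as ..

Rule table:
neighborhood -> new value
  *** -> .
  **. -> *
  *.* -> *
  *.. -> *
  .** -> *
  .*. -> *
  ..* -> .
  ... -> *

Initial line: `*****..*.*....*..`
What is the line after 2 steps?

***.****....***.*

step 1: *...**.******.***
step 2: ***.****....***.*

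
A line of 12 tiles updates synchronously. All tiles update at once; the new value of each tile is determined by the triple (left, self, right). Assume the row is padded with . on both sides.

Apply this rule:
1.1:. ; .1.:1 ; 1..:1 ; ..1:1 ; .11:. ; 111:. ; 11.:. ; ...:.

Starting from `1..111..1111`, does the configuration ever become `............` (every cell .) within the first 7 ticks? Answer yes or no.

no

111...11....
...1.1..1...
..11.11111..
.1........1.
111......111
...1....1...
..111..111..
tick 7 is ..111..111.., still not uniform .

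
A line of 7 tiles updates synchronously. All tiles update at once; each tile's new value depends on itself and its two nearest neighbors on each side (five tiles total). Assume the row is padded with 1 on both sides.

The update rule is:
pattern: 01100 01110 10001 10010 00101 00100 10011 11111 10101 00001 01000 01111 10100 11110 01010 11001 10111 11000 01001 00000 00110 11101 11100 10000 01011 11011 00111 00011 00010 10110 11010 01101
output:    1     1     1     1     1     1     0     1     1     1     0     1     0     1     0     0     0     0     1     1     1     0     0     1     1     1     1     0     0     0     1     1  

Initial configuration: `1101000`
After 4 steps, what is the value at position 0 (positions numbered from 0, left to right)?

1

1010010
0101111
1110111
1101011
position 0 holds 1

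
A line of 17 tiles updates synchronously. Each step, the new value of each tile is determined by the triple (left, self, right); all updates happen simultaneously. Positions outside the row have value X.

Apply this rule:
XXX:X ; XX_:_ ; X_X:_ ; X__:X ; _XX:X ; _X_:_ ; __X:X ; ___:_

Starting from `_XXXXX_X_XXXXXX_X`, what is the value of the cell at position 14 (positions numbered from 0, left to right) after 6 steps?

X

_XXXX____XXXXX__X
_XXX_X__XXXXX_XXX
_XX___XXXXXX__XXX
_X_X_XXXXXX_XXXXX
_____XXXXX__XXXXX
X___XXXXX_XXXXXXX
position 14 holds X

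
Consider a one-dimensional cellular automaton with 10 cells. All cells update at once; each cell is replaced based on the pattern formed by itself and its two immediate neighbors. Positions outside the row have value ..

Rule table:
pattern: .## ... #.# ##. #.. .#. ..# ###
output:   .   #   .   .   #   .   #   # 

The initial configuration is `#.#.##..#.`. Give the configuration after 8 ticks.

#..######.

......##.#
######....
.####.####
#.##...##.
....###..#
####.#.##.
.##......#
#..######.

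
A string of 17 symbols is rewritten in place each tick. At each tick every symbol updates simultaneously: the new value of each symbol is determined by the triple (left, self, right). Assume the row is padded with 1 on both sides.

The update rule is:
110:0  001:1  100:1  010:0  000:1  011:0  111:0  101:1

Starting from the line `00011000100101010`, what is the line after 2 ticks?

11100111011010101
00011000100101010

00011000100101010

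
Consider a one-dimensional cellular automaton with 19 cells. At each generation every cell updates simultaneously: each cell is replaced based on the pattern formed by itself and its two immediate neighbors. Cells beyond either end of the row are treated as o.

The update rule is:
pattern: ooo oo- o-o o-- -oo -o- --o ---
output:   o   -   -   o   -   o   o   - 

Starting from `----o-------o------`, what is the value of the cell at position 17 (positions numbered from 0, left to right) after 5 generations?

o--ooo-----ooo----o
-oo-o-o---o-o-o--o-
----o-oo-oo-o-oooo-
o--oo-------o--oo--
-oo--o-----oooo--oo
position 17 holds o

o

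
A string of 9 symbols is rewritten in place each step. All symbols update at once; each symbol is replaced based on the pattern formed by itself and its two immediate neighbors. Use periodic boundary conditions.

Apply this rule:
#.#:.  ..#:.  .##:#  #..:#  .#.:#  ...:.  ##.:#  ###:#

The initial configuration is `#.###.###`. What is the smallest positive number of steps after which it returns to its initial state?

step 1: #.###.###

1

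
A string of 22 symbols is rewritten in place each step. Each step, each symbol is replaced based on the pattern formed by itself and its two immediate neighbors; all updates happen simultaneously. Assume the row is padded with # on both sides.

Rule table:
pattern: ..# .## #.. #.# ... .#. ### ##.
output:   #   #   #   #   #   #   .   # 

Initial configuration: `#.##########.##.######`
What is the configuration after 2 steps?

###........######.....
..##########....######

..##########....######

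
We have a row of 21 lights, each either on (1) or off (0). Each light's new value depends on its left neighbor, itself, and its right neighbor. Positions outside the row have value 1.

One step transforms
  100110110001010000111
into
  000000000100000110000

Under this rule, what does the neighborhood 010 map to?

At position 11 the neighborhood is 010; the next row has 0 there.

0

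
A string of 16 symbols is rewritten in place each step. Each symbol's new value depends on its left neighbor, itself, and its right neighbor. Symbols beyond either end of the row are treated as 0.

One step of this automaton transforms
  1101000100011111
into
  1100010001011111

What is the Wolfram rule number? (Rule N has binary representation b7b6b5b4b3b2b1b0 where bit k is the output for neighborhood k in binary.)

position 12: 111 → 1  (bit 7 = 1)
position 1: 110 → 1  (bit 6 = 1)
position 2: 101 → 0  (bit 5 = 0)
position 4: 100 → 0  (bit 4 = 0)
position 0: 011 → 1  (bit 3 = 1)
position 3: 010 → 0  (bit 2 = 0)
position 6: 001 → 0  (bit 1 = 0)
position 5: 000 → 1  (bit 0 = 1)
bits b7..b0 = 11001001 = 201

201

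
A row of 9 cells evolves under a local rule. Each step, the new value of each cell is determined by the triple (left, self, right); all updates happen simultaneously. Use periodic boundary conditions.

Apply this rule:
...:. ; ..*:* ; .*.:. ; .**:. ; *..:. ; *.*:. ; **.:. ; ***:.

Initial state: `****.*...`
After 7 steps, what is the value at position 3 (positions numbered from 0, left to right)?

........*
.......*.
......*..
.....*...
....*....
...*.....
..*......
position 3 holds .

.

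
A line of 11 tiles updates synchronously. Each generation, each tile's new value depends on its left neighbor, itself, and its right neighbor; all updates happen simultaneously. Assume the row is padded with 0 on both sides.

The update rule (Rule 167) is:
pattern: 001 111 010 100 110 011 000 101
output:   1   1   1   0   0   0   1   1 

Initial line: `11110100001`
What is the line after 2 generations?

10010010110

01101101111
10010010110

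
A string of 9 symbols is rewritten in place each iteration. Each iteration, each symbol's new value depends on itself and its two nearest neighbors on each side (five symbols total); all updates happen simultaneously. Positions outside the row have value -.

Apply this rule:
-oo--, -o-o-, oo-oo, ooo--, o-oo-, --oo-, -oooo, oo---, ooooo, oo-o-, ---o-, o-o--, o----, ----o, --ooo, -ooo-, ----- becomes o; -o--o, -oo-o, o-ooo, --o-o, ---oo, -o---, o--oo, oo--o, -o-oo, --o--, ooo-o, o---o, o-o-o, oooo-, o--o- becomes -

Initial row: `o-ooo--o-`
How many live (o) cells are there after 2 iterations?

---oo----
oo-oooooo
count of o: 8

8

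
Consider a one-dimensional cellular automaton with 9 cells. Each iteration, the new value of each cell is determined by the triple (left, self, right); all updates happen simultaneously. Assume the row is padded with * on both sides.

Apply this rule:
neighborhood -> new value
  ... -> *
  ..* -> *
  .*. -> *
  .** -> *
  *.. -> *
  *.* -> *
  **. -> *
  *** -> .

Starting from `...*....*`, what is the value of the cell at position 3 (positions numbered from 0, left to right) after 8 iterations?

.

*********
.........
*********  (repeats iteration 1; period 2)
iteration 8: .........
position 3 holds .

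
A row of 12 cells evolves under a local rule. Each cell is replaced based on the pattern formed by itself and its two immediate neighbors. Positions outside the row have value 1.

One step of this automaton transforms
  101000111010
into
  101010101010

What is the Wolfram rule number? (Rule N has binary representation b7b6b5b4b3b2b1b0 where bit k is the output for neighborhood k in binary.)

77

position 7: 111 → 0  (bit 7 = 0)
position 0: 110 → 1  (bit 6 = 1)
position 1: 101 → 0  (bit 5 = 0)
position 3: 100 → 0  (bit 4 = 0)
position 6: 011 → 1  (bit 3 = 1)
position 2: 010 → 1  (bit 2 = 1)
position 5: 001 → 0  (bit 1 = 0)
position 4: 000 → 1  (bit 0 = 1)
bits b7..b0 = 01001101 = 77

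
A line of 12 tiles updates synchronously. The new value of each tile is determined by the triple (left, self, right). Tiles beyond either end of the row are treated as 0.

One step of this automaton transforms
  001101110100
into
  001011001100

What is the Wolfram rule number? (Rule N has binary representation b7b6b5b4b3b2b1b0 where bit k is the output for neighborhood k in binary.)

44

position 6: 111 → 0  (bit 7 = 0)
position 3: 110 → 0  (bit 6 = 0)
position 4: 101 → 1  (bit 5 = 1)
position 10: 100 → 0  (bit 4 = 0)
position 2: 011 → 1  (bit 3 = 1)
position 9: 010 → 1  (bit 2 = 1)
position 1: 001 → 0  (bit 1 = 0)
position 0: 000 → 0  (bit 0 = 0)
bits b7..b0 = 00101100 = 44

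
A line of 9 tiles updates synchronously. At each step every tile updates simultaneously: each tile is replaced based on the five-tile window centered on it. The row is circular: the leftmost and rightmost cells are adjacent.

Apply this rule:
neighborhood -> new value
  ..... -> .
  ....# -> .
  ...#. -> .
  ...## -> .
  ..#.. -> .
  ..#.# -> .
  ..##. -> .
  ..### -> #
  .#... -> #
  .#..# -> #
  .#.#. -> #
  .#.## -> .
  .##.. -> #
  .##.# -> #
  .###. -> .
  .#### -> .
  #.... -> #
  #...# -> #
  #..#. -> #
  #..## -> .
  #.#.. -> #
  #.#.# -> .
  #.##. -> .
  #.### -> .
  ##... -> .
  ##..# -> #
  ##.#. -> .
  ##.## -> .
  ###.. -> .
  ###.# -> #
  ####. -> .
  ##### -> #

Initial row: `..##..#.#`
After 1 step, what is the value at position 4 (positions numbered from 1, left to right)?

step 1: #..###.##
position 4 holds #

#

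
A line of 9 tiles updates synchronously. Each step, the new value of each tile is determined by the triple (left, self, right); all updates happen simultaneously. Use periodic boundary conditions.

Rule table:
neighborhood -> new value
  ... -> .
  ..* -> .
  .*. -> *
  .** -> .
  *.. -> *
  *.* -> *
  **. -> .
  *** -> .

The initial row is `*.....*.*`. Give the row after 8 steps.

.....*.**

.*....**.
.**.....*
*..*....*
.*.**....
.**..*...
...*.**..
...**..*.
.....*.**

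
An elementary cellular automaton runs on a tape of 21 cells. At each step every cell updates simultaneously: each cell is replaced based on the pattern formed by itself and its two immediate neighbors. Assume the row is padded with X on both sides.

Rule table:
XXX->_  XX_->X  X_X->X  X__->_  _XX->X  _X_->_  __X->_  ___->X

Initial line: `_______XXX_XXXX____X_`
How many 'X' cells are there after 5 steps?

11

_XXXXX_X_XXX__X_XX__X
XX___XX_XX_X___XXX__X
_X_X_XXXXXX__X_X_X__X
X_X_XX____X___X_X___X
XX_XXX_XX___X__X__X_X
count of X: 11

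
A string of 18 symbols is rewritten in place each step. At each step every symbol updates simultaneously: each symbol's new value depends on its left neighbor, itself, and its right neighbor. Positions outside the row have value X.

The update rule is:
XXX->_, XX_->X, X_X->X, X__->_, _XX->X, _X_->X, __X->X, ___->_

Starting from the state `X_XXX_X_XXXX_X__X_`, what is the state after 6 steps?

___XX__X___XXX___X

XXX_XXXXX__XXX_XXX
__XXX___X_XX_XXX__
_XX_X__XXXXXXX_X_X
XXXXX_XX_____XXXXX
____XXXX____XX____
___XX__X___XXX___X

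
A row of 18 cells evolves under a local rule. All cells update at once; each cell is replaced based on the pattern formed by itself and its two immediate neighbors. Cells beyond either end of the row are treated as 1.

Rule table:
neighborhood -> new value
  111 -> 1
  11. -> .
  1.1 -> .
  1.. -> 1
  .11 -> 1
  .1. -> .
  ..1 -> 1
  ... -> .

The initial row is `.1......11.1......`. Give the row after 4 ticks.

.1.111.1.....11111

tick 1: ..1....11...1....1
tick 2: 11.1..11.1.1.1..11
tick 3: 1...111.......1111
tick 4: .1.111.1.....11111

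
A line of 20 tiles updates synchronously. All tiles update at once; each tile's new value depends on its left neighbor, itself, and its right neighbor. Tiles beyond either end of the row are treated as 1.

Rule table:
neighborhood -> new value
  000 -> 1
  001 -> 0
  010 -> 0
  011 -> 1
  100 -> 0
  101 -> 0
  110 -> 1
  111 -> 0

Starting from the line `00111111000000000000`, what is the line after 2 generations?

00001100010000000010

generation 1: 00100001011111111110
generation 2: 00001100010000000010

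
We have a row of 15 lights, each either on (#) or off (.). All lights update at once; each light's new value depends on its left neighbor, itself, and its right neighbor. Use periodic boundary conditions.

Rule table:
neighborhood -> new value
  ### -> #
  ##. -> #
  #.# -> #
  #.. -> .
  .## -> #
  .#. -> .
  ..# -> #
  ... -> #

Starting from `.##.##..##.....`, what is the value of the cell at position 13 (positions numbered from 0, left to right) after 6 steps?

######.###.####
###############
###############  (fixed point — unchanged through step 6)
position 13 holds #

#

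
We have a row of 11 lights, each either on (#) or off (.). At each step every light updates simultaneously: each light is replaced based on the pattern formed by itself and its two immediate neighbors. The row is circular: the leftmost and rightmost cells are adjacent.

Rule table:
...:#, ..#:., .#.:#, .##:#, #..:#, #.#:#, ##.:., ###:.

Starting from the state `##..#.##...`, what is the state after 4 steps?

#.#.###.##.
#####..##.#
.....#.#.##
####.#####.

####.#####.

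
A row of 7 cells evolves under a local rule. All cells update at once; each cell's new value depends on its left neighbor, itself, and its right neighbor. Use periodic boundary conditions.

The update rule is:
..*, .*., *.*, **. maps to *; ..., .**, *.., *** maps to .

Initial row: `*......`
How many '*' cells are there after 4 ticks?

2

*.....*
*....*.
*...***
*..*...
count of *: 2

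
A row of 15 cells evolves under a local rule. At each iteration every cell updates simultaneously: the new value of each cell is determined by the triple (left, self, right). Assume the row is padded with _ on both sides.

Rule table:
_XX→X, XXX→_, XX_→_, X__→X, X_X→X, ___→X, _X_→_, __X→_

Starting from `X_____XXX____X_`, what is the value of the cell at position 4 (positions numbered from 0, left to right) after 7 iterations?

_

_XXXX_X__XXX__X
_X___X_X_X__X__
__XX__X_X_X__XX
X_X_X__X_X_X_X_
_X_X_X__X_X_X_X
__X_X_X__X_X_X_
X__X_X_X__X_X_X
position 4 holds _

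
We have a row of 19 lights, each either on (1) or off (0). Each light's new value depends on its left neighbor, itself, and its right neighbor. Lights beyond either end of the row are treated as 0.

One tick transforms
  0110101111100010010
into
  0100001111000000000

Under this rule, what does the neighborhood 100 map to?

At position 11 the neighborhood is 100; the next row has 0 there.

0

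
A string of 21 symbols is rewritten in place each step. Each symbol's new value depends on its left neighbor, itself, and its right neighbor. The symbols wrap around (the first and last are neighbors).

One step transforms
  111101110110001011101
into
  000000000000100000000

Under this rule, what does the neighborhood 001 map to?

0

At position 13 the neighborhood is 001; the next row has 0 there.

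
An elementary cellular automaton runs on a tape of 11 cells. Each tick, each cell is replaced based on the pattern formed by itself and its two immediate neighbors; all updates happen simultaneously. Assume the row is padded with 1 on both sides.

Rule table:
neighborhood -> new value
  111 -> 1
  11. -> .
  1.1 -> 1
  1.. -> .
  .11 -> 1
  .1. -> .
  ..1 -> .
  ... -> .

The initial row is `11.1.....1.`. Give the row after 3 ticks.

1.1.......1
.1........1
1.........1

1.........1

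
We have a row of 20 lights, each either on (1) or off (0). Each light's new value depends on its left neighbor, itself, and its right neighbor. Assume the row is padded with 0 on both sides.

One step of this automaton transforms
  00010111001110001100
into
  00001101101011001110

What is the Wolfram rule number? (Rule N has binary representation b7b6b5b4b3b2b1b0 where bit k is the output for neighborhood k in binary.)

120

position 6: 111 → 0  (bit 7 = 0)
position 7: 110 → 1  (bit 6 = 1)
position 4: 101 → 1  (bit 5 = 1)
position 8: 100 → 1  (bit 4 = 1)
position 5: 011 → 1  (bit 3 = 1)
position 3: 010 → 0  (bit 2 = 0)
position 2: 001 → 0  (bit 1 = 0)
position 0: 000 → 0  (bit 0 = 0)
bits b7..b0 = 01111000 = 120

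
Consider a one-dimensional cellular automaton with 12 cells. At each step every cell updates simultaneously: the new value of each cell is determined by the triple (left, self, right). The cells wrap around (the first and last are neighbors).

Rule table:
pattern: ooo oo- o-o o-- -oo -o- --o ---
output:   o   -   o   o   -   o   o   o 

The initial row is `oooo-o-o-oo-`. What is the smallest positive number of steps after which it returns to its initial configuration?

36

step 1: -oo-ooooo--o
step 2: o--o-ooo-ooo
step 3: -oooo-o-o-oo
step 4: o-oo-ooooo--
step 5: oo--o-ooo-oo
step 6: o-oooo-o-o-o
step 7: -o-oo-ooooo-
step 8: ooo--o-ooo-o
step 9: oo-oooo-o-o-
step 10: --o-oo-ooooo
step 11: oooo--o-ooo-
step 12: -oo-oooo-o-o
step 13: o--o-oo-oooo
step 14: -oooo--o-ooo
step 15: o-oo-oooo-o-
step 16: oo--o-oo-ooo
step 17: o-oooo--o-oo
step 18: -o-oo-oooo-o
step 19: ooo--o-oo-oo
step 20: oo-oooo--o-o
step 21: o-o-oo-oooo-
step 22: oooo--o-oo-o
step 23: ooo-oooo--o-
step 24: -o-o-oo-oooo
step 25: ooooo--o-oo-
step 26: -ooo-oooo--o
step 27: o-o-o-oo-ooo
step 28: -ooooo--o-oo
step 29: o-ooo-oooo--
step 30: oo-o-o-oo-oo
step 31: o-ooooo--o-o
step 32: -o-ooo-oooo-
step 33: ooo-o-o-oo-o
step 34: oo-ooooo--o-
step 35: --o-ooo-oooo
step 36: oooo-o-o-oo-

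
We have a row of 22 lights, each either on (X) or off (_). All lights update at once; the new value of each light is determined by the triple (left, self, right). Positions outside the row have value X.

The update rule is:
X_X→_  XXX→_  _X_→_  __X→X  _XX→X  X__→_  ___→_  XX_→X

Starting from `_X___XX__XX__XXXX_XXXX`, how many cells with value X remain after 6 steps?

8

____XXX_XXX_XX__X_X___
___XX_X_X_X_XX_X_____X
__XXX_______XX______XX
_XX_X______XXX_____XX_
_XX_______XX_X____XXX_
_XX______XXX_____XX_X_
count of X: 8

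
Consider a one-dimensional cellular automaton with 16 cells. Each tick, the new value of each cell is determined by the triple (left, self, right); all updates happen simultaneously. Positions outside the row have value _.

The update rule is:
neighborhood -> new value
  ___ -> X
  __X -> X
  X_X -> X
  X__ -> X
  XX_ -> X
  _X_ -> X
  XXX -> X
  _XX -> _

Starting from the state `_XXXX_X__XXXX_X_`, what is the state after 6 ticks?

X_XXXXXXX_XXXXXX
XX_XXXXXXX_XXXXX
_XX_XXXXXXX_XXXX
X_XX_XXXXXXX_XXX
XX_XX_XXXXXXX_XX
_XX_XX_XXXXXXX_X

_XX_XX_XXXXXXX_X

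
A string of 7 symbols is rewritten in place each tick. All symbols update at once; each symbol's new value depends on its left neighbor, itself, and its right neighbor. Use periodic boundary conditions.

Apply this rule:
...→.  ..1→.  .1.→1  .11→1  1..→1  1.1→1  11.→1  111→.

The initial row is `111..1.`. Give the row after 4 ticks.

1.11.11
111111.
1....11
11...1.

11...1.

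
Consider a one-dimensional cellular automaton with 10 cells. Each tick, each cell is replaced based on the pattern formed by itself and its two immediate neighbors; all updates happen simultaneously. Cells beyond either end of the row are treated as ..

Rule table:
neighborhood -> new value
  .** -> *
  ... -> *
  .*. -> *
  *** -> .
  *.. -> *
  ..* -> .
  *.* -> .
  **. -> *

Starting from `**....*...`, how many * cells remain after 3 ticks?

7

*****.****
*...*.*..*
***.*.**.*
count of *: 7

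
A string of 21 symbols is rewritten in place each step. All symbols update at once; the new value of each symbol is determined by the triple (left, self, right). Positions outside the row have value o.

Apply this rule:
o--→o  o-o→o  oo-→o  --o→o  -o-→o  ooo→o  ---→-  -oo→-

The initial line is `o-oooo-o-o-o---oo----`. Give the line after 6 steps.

oo-oooooooooo-o-oo--o
ooo-oooooooooooo-ooo-
oooo-oooooooooooo-ooo
ooooo-oooooooooooo-oo
oooooo-oooooooooooo-o
ooooooo-oooooooooooo-

ooooooo-oooooooooooo-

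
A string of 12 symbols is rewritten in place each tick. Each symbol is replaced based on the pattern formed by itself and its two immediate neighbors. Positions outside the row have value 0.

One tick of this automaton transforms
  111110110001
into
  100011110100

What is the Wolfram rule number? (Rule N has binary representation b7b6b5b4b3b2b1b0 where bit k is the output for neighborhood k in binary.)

position 1: 111 → 0  (bit 7 = 0)
position 4: 110 → 1  (bit 6 = 1)
position 5: 101 → 1  (bit 5 = 1)
position 8: 100 → 0  (bit 4 = 0)
position 0: 011 → 1  (bit 3 = 1)
position 11: 010 → 0  (bit 2 = 0)
position 10: 001 → 0  (bit 1 = 0)
position 9: 000 → 1  (bit 0 = 1)
bits b7..b0 = 01101001 = 105

105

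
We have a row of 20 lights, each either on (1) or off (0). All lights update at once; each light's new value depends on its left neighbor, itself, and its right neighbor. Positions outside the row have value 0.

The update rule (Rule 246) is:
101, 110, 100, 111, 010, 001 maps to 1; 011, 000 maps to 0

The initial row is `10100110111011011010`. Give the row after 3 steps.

10111110110111011011

11111011011101101111
01111101101110110111
10111110110111011011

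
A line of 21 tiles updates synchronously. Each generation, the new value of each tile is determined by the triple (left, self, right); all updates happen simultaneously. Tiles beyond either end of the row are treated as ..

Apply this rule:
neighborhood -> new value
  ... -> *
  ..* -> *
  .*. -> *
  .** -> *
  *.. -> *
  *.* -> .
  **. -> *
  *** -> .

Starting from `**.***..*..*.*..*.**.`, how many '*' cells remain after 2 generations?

generation 1: **.*.*******.****.***
generation 2: **.*.*.....*.*..*.*.*
count of *: 9

9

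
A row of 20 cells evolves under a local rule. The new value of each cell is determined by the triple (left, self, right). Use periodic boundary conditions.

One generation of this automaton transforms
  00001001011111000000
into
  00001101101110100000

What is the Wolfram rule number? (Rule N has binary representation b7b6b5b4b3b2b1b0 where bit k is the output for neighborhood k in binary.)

position 10: 111 → 1  (bit 7 = 1)
position 13: 110 → 0  (bit 6 = 0)
position 8: 101 → 1  (bit 5 = 1)
position 5: 100 → 1  (bit 4 = 1)
position 9: 011 → 0  (bit 3 = 0)
position 4: 010 → 1  (bit 2 = 1)
position 3: 001 → 0  (bit 1 = 0)
position 0: 000 → 0  (bit 0 = 0)
bits b7..b0 = 10110100 = 180

180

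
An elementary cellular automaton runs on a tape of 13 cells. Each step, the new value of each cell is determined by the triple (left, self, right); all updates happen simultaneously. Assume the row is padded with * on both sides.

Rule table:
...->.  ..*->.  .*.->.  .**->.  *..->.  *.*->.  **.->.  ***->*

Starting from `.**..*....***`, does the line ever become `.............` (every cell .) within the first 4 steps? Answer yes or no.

step 1: ...........**
step 2: ............*
step 3: .............
all cells are . at step 3

yes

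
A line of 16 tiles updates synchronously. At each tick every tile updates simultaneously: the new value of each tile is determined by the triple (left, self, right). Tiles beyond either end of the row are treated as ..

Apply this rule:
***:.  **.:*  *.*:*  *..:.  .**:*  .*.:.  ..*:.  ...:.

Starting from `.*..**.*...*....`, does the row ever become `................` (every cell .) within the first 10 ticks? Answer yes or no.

....***.........
....*.*.........
.....*..........
................
all cells are . at tick 4

yes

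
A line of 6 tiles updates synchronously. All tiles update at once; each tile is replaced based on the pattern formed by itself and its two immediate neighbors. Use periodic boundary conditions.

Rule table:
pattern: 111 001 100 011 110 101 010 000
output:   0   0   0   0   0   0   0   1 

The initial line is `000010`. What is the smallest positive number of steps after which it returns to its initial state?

2

step 1: 111000
step 2: 000010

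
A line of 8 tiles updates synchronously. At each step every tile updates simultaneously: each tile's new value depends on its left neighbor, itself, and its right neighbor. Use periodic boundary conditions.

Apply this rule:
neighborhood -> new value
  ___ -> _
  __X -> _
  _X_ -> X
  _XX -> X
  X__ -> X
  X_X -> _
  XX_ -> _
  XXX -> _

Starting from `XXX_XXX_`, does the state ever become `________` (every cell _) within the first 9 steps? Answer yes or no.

no

X___X___
XX__XX__
X_X_X_X_
X_X_X_X_  (fixed point — unchanged through step 9)
step 9 is X_X_X_X_, still not uniform _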